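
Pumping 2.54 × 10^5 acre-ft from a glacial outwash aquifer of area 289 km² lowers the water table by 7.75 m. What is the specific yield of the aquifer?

Sy ≈ 0.14

A = 289 km² = 2.89 × 10^8 m²
ΔV = 2.54 × 10^5 acre-ft = 3.133 × 10^8 m³
Sy = ΔV / (A × Δh) = 3.133 × 10^8 m³ / (2.89 × 10^8 m² × 7.75 m) = 0.1399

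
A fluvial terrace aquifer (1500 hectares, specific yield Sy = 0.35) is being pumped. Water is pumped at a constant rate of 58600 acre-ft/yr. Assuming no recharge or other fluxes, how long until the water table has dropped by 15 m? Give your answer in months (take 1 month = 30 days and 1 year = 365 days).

A = 1500 hectares = 1.5 × 10^7 m²
ΔV = Sy × A × Δh = 0.35 × 1.5 × 10^7 × 15 = 7.875 × 10^7 m³
Q = 58600 acre-ft/yr = 1.98 × 10^5 m³/d
t = ΔV / Q = 7.875 × 10^7 m³ / 1.98 × 10^5 m³/d = 397.7 d
t = 397.7 d ≈ 13.26 months

t ≈ 13.3 months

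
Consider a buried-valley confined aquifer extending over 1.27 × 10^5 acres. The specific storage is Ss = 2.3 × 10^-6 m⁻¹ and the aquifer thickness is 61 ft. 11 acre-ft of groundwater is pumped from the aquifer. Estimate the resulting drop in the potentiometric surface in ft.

b = 61 ft = 18.59 m
S = Ss × b = 2.3 × 10^-6 m⁻¹ × 18.59 m = 4.276 × 10^-5
A = 1.27 × 10^5 acres = 5.14 × 10^8 m²
ΔV = 11 acre-ft = 13570 m³
Δh = ΔV / (S × A) = 13570 m³ / (4.276 × 10^-5 × 5.14 × 10^8 m²) = 0.6173 m
Δh = 0.6173 m = 2.025 ft

Δh ≈ 2.03 ft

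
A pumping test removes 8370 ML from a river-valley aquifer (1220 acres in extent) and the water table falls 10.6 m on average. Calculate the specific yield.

Sy ≈ 0.16

A = 1220 acres = 4.937 × 10^6 m²
ΔV = 8370 ML = 8.37 × 10^6 m³
Sy = ΔV / (A × Δh) = 8.37 × 10^6 m³ / (4.937 × 10^6 m² × 10.6 m) = 0.1599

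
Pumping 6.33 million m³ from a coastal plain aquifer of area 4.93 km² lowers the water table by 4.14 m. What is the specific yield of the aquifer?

A = 4.93 km² = 4.93 × 10^6 m²
ΔV = 6.33 million m³ = 6.33 × 10^6 m³
Sy = ΔV / (A × Δh) = 6.33 × 10^6 m³ / (4.93 × 10^6 m² × 4.14 m) = 0.3101

Sy ≈ 0.31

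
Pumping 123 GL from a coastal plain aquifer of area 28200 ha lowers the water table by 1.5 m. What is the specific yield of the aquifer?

A = 28200 ha = 2.82 × 10^8 m²
ΔV = 123 GL = 1.23 × 10^8 m³
Sy = ΔV / (A × Δh) = 1.23 × 10^8 m³ / (2.82 × 10^8 m² × 1.5 m) = 0.2908

Sy ≈ 0.29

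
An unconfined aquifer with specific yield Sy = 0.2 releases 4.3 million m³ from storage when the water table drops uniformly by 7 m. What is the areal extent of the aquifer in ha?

A ≈ 307 ha

ΔV = 4.3 million m³ = 4.3 × 10^6 m³
A = ΔV / (Sy × Δh) = 4.3 × 10^6 / (0.2 × 7) = 3.071 × 10^6 m²
A = 3.071 × 10^6 m² = 307.1 ha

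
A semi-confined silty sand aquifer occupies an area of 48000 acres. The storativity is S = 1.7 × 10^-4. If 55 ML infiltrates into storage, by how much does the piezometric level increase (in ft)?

A = 48000 acres = 1.942 × 10^8 m²
ΔV = 55 ML = 55000 m³
Δh = ΔV / (S × A) = 55000 m³ / (1.7 × 10^-4 × 1.942 × 10^8 m²) = 1.666 m
Δh = 1.666 m = 5.464 ft

Δh ≈ 5.46 ft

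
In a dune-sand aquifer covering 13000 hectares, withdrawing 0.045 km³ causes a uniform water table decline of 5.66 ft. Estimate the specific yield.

Sy ≈ 0.2

A = 13000 hectares = 1.3 × 10^8 m²
Δh = 5.66 ft = 1.725 m
ΔV = 0.045 km³ = 4.5 × 10^7 m³
Sy = ΔV / (A × Δh) = 4.5 × 10^7 m³ / (1.3 × 10^8 m² × 1.725 m) = 0.2006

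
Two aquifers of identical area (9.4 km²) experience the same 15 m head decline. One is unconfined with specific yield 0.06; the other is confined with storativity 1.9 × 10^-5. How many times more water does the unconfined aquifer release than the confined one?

ΔV_u / ΔV_c ≈ 3160

A = 9.4 km² = 9.4 × 10^6 m²
Unconfined: ΔV_u = Sy × A × Δh = 0.06 × 9.4 × 10^6 × 15 = 8.46 × 10^6 m³
Confined: ΔV_c = S × A × Δh = 1.9 × 10^-5 × 9.4 × 10^6 × 15 = 2679 m³
Ratio = ΔV_u / ΔV_c = Sy / S = 0.06 / 1.9 × 10^-5 = 3158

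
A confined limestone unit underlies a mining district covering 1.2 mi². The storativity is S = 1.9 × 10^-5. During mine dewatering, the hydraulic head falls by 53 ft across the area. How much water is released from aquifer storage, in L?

ΔV ≈ 9.54 × 10^5 L

A = 1.2 mi² = 3.108 × 10^6 m²
Δh = 53 ft = 16.15 m
ΔV = S × A × Δh = 1.9 × 10^-5 × 3.108 × 10^6 m² × 16.15 m = 953.9 m³
ΔV = 953.9 m³ = 9.539 × 10^5 L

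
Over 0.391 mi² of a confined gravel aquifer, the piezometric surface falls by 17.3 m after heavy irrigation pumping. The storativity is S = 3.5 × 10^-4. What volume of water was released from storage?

A = 0.391 mi² = 1.013 × 10^6 m²
ΔV = S × A × Δh = 3.5 × 10^-4 × 1.013 × 10^6 m² × 17.3 m = 6132 m³

ΔV ≈ 6130 m³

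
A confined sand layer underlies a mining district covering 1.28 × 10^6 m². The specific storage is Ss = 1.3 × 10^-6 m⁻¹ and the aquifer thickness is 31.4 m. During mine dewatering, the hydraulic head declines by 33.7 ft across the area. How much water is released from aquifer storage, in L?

S = Ss × b = 1.3 × 10^-6 m⁻¹ × 31.4 m = 4.082 × 10^-5
Δh = 33.7 ft = 10.27 m
ΔV = S × A × Δh = 4.082 × 10^-5 × 1.28 × 10^6 m² × 10.27 m = 536.7 m³
ΔV = 536.7 m³ = 5.367 × 10^5 L

ΔV ≈ 5.37 × 10^5 L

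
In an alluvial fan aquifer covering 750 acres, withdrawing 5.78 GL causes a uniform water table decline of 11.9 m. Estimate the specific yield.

A = 750 acres = 3.035 × 10^6 m²
ΔV = 5.78 GL = 5.78 × 10^6 m³
Sy = ΔV / (A × Δh) = 5.78 × 10^6 m³ / (3.035 × 10^6 m² × 11.9 m) = 0.16

Sy ≈ 0.16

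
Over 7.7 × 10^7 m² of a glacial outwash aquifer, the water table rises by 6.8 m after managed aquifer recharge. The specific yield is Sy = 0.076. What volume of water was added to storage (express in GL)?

ΔV = Sy × A × Δh = 0.076 × 7.7 × 10^7 m² × 6.8 m = 3.979 × 10^7 m³
ΔV = 3.979 × 10^7 m³ = 39.79 GL

ΔV ≈ 39.8 GL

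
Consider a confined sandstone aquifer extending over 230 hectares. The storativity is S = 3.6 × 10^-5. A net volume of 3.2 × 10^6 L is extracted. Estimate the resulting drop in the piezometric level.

Δh ≈ 38.6 m

A = 230 hectares = 2.3 × 10^6 m²
ΔV = 3.2 × 10^6 L = 3200 m³
Δh = ΔV / (S × A) = 3200 m³ / (3.6 × 10^-5 × 2.3 × 10^6 m²) = 38.65 m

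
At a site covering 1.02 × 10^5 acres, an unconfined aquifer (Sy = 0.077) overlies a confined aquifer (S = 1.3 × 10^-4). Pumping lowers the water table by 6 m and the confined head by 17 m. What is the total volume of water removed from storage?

ΔV ≈ 1.92 × 10^8 m³

A = 1.02 × 10^5 acres = 4.128 × 10^8 m²
Unconfined: ΔV_u = Sy × A × Δh_u = 0.077 × 4.128 × 10^8 × 6 = 1.907 × 10^8 m³
Confined: ΔV_c = S × A × Δh_c = 1.3 × 10^-4 × 4.128 × 10^8 × 17 = 9.122 × 10^5 m³
Total ΔV = 1.907 × 10^8 + 9.122 × 10^5 = 1.916 × 10^8 m³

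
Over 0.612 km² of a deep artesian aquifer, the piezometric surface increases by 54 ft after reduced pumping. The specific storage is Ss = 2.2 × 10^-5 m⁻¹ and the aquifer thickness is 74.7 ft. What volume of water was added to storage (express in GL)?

b = 74.7 ft = 22.77 m
S = Ss × b = 2.2 × 10^-5 m⁻¹ × 22.77 m = 5.009 × 10^-4
A = 0.612 km² = 6.12 × 10^5 m²
Δh = 54 ft = 16.46 m
ΔV = S × A × Δh = 5.009 × 10^-4 × 6.12 × 10^5 m² × 16.46 m = 5046 m³
ΔV = 5046 m³ = 0.005046 GL

ΔV ≈ 0.00505 GL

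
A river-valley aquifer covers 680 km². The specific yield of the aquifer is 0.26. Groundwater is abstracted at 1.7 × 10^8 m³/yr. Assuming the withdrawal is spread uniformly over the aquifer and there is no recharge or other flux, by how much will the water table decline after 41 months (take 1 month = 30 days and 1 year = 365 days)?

A = 680 km² = 6.8 × 10^8 m²
Q = 1.7 × 10^8 m³/yr = 4.658 × 10^5 m³/d
t = 41 months = 1230 d
ΔV = Q × t = 4.658 × 10^5 m³/d × 1230 d = 5.729 × 10^8 m³
Δh = ΔV / (Sy × A) = 5.729 × 10^8 / (0.26 × 6.8 × 10^8) = 3.24 m

Δh ≈ 3.24 m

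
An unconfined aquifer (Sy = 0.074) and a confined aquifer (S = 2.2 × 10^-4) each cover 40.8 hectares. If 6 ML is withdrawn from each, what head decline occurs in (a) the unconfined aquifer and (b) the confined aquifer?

A = 40.8 hectares = 4.08 × 10^5 m²
ΔV = 6 ML = 6000 m³
Unconfined: Δh_u = ΔV/(Sy·A) = 6000/(0.074 × 4.08 × 10^5) = 0.1987 m
Confined: Δh_c = ΔV/(S·A) = 6000/(2.2 × 10^-4 × 4.08 × 10^5) = 66.84 m

Δh_u ≈ 0.199 m; Δh_c ≈ 66.8 m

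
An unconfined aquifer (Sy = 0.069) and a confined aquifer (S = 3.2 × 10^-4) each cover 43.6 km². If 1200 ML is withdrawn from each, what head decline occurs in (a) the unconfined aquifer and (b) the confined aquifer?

Δh_u ≈ 0.399 m; Δh_c ≈ 86 m

A = 43.6 km² = 4.36 × 10^7 m²
ΔV = 1200 ML = 1.2 × 10^6 m³
Unconfined: Δh_u = ΔV/(Sy·A) = 1.2 × 10^6/(0.069 × 4.36 × 10^7) = 0.3989 m
Confined: Δh_c = ΔV/(S·A) = 1.2 × 10^6/(3.2 × 10^-4 × 4.36 × 10^7) = 86.01 m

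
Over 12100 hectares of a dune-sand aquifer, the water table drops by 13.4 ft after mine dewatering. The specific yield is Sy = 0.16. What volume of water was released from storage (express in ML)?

A = 12100 hectares = 1.21 × 10^8 m²
Δh = 13.4 ft = 4.084 m
ΔV = Sy × A × Δh = 0.16 × 1.21 × 10^8 m² × 4.084 m = 7.907 × 10^7 m³
ΔV = 7.907 × 10^7 m³ = 79070 ML

ΔV ≈ 79100 ML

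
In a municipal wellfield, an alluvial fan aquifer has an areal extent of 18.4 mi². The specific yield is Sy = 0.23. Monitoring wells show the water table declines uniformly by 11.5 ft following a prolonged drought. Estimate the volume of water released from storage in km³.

A = 18.4 mi² = 4.766 × 10^7 m²
Δh = 11.5 ft = 3.505 m
ΔV = Sy × A × Δh = 0.23 × 4.766 × 10^7 m² × 3.505 m = 3.842 × 10^7 m³
ΔV = 3.842 × 10^7 m³ = 0.03842 km³

ΔV ≈ 0.0384 km³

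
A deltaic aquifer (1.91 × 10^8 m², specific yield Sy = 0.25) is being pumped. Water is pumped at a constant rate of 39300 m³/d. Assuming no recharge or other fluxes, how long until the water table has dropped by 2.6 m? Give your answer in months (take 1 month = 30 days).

t ≈ 105 months

ΔV = Sy × A × Δh = 0.25 × 1.91 × 10^8 × 2.6 = 1.242 × 10^8 m³
t = ΔV / Q = 1.242 × 10^8 m³ / 39300 m³/d = 3159 d
t = 3159 d ≈ 105.3 months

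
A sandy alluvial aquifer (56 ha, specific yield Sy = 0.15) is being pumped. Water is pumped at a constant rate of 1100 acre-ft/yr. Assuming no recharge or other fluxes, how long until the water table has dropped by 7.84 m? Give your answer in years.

t ≈ 0.485 years

A = 56 ha = 5.6 × 10^5 m²
ΔV = Sy × A × Δh = 0.15 × 5.6 × 10^5 × 7.84 = 6.586 × 10^5 m³
Q = 1100 acre-ft/yr = 3717 m³/d
t = ΔV / Q = 6.586 × 10^5 m³ / 3717 m³/d = 177.2 d
t = 177.2 d ≈ 0.4854 years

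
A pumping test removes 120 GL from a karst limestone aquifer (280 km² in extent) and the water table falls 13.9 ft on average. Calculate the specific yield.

A = 280 km² = 2.8 × 10^8 m²
Δh = 13.9 ft = 4.237 m
ΔV = 120 GL = 1.2 × 10^8 m³
Sy = ΔV / (A × Δh) = 1.2 × 10^8 m³ / (2.8 × 10^8 m² × 4.237 m) = 0.1012

Sy ≈ 0.1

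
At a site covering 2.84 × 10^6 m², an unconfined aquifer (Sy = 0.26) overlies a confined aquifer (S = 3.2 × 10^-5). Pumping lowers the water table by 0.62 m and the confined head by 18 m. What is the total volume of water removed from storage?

Unconfined: ΔV_u = Sy × A × Δh_u = 0.26 × 2.84 × 10^6 × 0.62 = 4.578 × 10^5 m³
Confined: ΔV_c = S × A × Δh_c = 3.2 × 10^-5 × 2.84 × 10^6 × 18 = 1636 m³
Total ΔV = 4.578 × 10^5 + 1636 = 4.594 × 10^5 m³

ΔV ≈ 4.59 × 10^5 m³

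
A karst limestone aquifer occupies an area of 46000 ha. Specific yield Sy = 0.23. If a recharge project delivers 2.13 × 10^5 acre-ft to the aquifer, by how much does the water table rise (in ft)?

A = 46000 ha = 4.6 × 10^8 m²
ΔV = 2.13 × 10^5 acre-ft = 2.627 × 10^8 m³
Δh = ΔV / (Sy × A) = 2.627 × 10^8 m³ / (0.23 × 4.6 × 10^8 m²) = 2.483 m
Δh = 2.483 m = 8.147 ft

Δh ≈ 8.15 ft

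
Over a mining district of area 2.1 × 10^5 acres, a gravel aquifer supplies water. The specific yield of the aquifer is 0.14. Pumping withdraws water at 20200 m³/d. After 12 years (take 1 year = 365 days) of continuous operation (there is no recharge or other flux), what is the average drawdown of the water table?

Δh ≈ 0.744 m

A = 2.1 × 10^5 acres = 8.498 × 10^8 m²
t = 12 years = 4380 d
ΔV = Q × t = 20200 m³/d × 4380 d = 8.848 × 10^7 m³
Δh = ΔV / (Sy × A) = 8.848 × 10^7 / (0.14 × 8.498 × 10^8) = 0.7436 m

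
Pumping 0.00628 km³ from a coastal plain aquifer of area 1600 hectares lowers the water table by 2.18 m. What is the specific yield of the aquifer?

Sy ≈ 0.18

A = 1600 hectares = 1.6 × 10^7 m²
ΔV = 0.00628 km³ = 6.28 × 10^6 m³
Sy = ΔV / (A × Δh) = 6.28 × 10^6 m³ / (1.6 × 10^7 m² × 2.18 m) = 0.18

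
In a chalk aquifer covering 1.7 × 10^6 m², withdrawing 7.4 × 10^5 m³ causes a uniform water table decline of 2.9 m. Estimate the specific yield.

Sy ≈ 0.15

Sy = ΔV / (A × Δh) = 7.4 × 10^5 m³ / (1.7 × 10^6 m² × 2.9 m) = 0.1501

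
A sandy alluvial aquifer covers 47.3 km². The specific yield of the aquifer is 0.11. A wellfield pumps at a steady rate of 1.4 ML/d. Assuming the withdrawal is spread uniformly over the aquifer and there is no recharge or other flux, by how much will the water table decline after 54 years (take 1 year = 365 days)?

Δh ≈ 5.3 m

A = 47.3 km² = 4.73 × 10^7 m²
Q = 1.4 ML/d = 1400 m³/d
t = 54 years = 19710 d
ΔV = Q × t = 1400 m³/d × 19710 d = 2.759 × 10^7 m³
Δh = ΔV / (Sy × A) = 2.759 × 10^7 / (0.11 × 4.73 × 10^7) = 5.303 m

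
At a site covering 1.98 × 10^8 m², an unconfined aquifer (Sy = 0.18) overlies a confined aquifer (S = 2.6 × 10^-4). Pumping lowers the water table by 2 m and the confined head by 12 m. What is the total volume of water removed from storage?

Unconfined: ΔV_u = Sy × A × Δh_u = 0.18 × 1.98 × 10^8 × 2 = 7.128 × 10^7 m³
Confined: ΔV_c = S × A × Δh_c = 2.6 × 10^-4 × 1.98 × 10^8 × 12 = 6.178 × 10^5 m³
Total ΔV = 7.128 × 10^7 + 6.178 × 10^5 = 7.19 × 10^7 m³

ΔV ≈ 7.19 × 10^7 m³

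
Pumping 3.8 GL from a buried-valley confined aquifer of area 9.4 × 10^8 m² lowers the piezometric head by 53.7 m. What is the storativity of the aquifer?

S ≈ 7.5 × 10^-5

ΔV = 3.8 GL = 3.8 × 10^6 m³
S = ΔV / (A × Δh) = 3.8 × 10^6 m³ / (9.4 × 10^8 m² × 53.7 m) = 7.528 × 10^-5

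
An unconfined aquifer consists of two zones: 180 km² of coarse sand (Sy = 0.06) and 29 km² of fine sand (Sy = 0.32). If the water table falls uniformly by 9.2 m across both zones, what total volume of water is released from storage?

ΔV ≈ 1.85 × 10^8 m³

A₁ = 180 km² = 1.8 × 10^8 m²; A₂ = 29 km² = 2.9 × 10^7 m²
ΔV₁ = 0.06 × 1.8 × 10^8 × 9.2 = 9.936 × 10^7 m³
ΔV₂ = 0.32 × 2.9 × 10^7 × 9.2 = 8.538 × 10^7 m³
ΔV = ΔV₁ + ΔV₂ = 1.847 × 10^8 m³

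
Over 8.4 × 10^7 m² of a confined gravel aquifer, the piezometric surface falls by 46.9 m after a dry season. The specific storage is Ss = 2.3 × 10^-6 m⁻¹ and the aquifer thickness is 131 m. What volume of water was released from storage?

ΔV ≈ 1.19 × 10^6 m³

S = Ss × b = 2.3 × 10^-6 m⁻¹ × 131 m = 3.013 × 10^-4
ΔV = S × A × Δh = 3.013 × 10^-4 × 8.4 × 10^7 m² × 46.9 m = 1.187 × 10^6 m³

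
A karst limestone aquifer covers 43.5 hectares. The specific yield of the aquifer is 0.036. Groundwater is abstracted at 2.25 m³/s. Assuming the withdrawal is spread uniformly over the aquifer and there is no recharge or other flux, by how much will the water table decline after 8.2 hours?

A = 43.5 hectares = 4.35 × 10^5 m²
Q = 2.25 m³/s = 1.944 × 10^5 m³/d
t = 8.2 hours = 0.3417 d
ΔV = Q × t = 1.944 × 10^5 m³/d × 0.3417 d = 66420 m³
Δh = ΔV / (Sy × A) = 66420 / (0.036 × 4.35 × 10^5) = 4.241 m

Δh ≈ 4.24 m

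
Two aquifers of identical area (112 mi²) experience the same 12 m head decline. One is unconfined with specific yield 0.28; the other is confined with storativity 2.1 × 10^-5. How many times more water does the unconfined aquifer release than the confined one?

A = 112 mi² = 2.901 × 10^8 m²
Unconfined: ΔV_u = Sy × A × Δh = 0.28 × 2.901 × 10^8 × 12 = 9.747 × 10^8 m³
Confined: ΔV_c = S × A × Δh = 2.1 × 10^-5 × 2.901 × 10^8 × 12 = 73100 m³
Ratio = ΔV_u / ΔV_c = Sy / S = 0.28 / 2.1 × 10^-5 = 13330

ΔV_u / ΔV_c ≈ 13300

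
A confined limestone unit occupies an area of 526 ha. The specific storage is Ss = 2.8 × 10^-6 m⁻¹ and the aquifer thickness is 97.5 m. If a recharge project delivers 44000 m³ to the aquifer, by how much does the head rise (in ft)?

Δh ≈ 101 ft

S = Ss × b = 2.8 × 10^-6 m⁻¹ × 97.5 m = 2.73 × 10^-4
A = 526 ha = 5.26 × 10^6 m²
Δh = ΔV / (S × A) = 44000 m³ / (2.73 × 10^-4 × 5.26 × 10^6 m²) = 30.64 m
Δh = 30.64 m = 100.5 ft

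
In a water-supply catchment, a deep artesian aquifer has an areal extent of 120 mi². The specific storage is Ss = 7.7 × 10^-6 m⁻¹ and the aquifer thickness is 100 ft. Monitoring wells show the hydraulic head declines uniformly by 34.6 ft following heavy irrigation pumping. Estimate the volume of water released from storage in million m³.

b = 100 ft = 30.48 m
S = Ss × b = 7.7 × 10^-6 m⁻¹ × 30.48 m = 2.347 × 10^-4
A = 120 mi² = 3.108 × 10^8 m²
Δh = 34.6 ft = 10.55 m
ΔV = S × A × Δh = 2.347 × 10^-4 × 3.108 × 10^8 m² × 10.55 m = 7.693 × 10^5 m³
ΔV = 7.693 × 10^5 m³ = 0.7693 million m³

ΔV ≈ 0.769 million m³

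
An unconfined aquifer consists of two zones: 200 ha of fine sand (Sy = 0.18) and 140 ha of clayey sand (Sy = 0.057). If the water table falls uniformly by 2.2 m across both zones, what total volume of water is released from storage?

A₁ = 200 ha = 2 × 10^6 m²; A₂ = 140 ha = 1.4 × 10^6 m²
ΔV₁ = 0.18 × 2 × 10^6 × 2.2 = 7.92 × 10^5 m³
ΔV₂ = 0.057 × 1.4 × 10^6 × 2.2 = 1.756 × 10^5 m³
ΔV = ΔV₁ + ΔV₂ = 9.676 × 10^5 m³

ΔV ≈ 9.68 × 10^5 m³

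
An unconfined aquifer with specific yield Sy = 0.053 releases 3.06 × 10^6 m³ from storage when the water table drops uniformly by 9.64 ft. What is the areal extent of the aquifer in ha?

A ≈ 1960 ha

Δh = 9.64 ft = 2.938 m
A = ΔV / (Sy × Δh) = 3.06 × 10^6 / (0.053 × 2.938) = 1.965 × 10^7 m²
A = 1.965 × 10^7 m² = 1965 ha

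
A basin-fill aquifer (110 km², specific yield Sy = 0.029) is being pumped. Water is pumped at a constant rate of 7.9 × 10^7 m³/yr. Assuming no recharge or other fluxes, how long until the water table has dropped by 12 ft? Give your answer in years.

A = 110 km² = 1.1 × 10^8 m²
Δh = 12 ft = 3.658 m
ΔV = Sy × A × Δh = 0.029 × 1.1 × 10^8 × 3.658 = 1.167 × 10^7 m³
Q = 7.9 × 10^7 m³/yr = 2.164 × 10^5 m³/d
t = ΔV / Q = 1.167 × 10^7 m³ / 2.164 × 10^5 m³/d = 53.91 d
t = 53.91 d ≈ 0.1477 years

t ≈ 0.148 years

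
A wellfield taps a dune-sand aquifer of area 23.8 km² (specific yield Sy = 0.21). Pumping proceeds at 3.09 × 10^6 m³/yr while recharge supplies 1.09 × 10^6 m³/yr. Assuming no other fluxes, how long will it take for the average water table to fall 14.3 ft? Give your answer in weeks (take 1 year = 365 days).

t ≈ 568 weeks

A = 23.8 km² = 2.38 × 10^7 m²
Δh = 14.3 ft = 4.359 m
ΔV = Sy × A × Δh = 0.21 × 2.38 × 10^7 × 4.359 = 2.178 × 10^7 m³
Net withdrawal = 3.09 × 10^6 − 1.09 × 10^6 = 2 × 10^6 m³/yr = 5479 m³/d
t = ΔV / Q = 2.178 × 10^7 m³ / 5479 m³/d = 3976 d
t = 3976 d ≈ 568 weeks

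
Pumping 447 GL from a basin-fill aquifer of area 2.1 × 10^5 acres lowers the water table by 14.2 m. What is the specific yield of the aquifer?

Sy ≈ 0.037

A = 2.1 × 10^5 acres = 8.498 × 10^8 m²
ΔV = 447 GL = 4.47 × 10^8 m³
Sy = ΔV / (A × Δh) = 4.47 × 10^8 m³ / (8.498 × 10^8 m² × 14.2 m) = 0.03704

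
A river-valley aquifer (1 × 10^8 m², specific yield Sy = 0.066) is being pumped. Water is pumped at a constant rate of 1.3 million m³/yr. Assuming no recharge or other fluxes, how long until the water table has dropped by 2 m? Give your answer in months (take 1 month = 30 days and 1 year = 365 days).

t ≈ 124 months

ΔV = Sy × A × Δh = 0.066 × 1 × 10^8 × 2 = 1.32 × 10^7 m³
Q = 1.3 million m³/yr = 3562 m³/d
t = ΔV / Q = 1.32 × 10^7 m³ / 3562 m³/d = 3706 d
t = 3706 d ≈ 123.5 months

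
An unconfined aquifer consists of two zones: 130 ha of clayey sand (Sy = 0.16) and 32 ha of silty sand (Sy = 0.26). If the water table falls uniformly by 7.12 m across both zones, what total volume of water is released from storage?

ΔV ≈ 2.07 × 10^6 m³

A₁ = 130 ha = 1.3 × 10^6 m²; A₂ = 32 ha = 3.2 × 10^5 m²
ΔV₁ = 0.16 × 1.3 × 10^6 × 7.12 = 1.481 × 10^6 m³
ΔV₂ = 0.26 × 3.2 × 10^5 × 7.12 = 5.924 × 10^5 m³
ΔV = ΔV₁ + ΔV₂ = 2.073 × 10^6 m³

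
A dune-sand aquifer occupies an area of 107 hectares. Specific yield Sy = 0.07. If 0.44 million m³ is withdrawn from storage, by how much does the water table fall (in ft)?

Δh ≈ 19.3 ft

A = 107 hectares = 1.07 × 10^6 m²
ΔV = 0.44 million m³ = 4.4 × 10^5 m³
Δh = ΔV / (Sy × A) = 4.4 × 10^5 m³ / (0.07 × 1.07 × 10^6 m²) = 5.874 m
Δh = 5.874 m = 19.27 ft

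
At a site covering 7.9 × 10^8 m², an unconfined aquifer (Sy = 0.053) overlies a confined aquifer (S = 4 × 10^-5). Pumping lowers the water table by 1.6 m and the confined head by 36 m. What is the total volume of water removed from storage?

Unconfined: ΔV_u = Sy × A × Δh_u = 0.053 × 7.9 × 10^8 × 1.6 = 6.699 × 10^7 m³
Confined: ΔV_c = S × A × Δh_c = 4 × 10^-5 × 7.9 × 10^8 × 36 = 1.138 × 10^6 m³
Total ΔV = 6.699 × 10^7 + 1.138 × 10^6 = 6.813 × 10^7 m³

ΔV ≈ 6.81 × 10^7 m³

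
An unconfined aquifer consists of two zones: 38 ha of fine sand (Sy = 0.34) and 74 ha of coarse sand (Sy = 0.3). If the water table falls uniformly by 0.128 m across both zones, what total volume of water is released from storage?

ΔV ≈ 45000 m³

A₁ = 38 ha = 3.8 × 10^5 m²; A₂ = 74 ha = 7.4 × 10^5 m²
ΔV₁ = 0.34 × 3.8 × 10^5 × 0.128 = 16540 m³
ΔV₂ = 0.3 × 7.4 × 10^5 × 0.128 = 28420 m³
ΔV = ΔV₁ + ΔV₂ = 44950 m³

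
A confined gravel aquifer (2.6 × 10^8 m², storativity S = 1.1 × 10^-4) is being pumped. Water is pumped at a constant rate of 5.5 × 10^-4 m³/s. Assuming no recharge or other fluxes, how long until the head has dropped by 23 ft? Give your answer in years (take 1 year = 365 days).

Δh = 23 ft = 7.01 m
ΔV = S × A × Δh = 1.1 × 10^-4 × 2.6 × 10^8 × 7.01 = 2.005 × 10^5 m³
Q = 5.5 × 10^-4 m³/s = 47.52 m³/d
t = ΔV / Q = 2.005 × 10^5 m³ / 47.52 m³/d = 4219 d
t = 4219 d ≈ 11.56 years

t ≈ 11.6 years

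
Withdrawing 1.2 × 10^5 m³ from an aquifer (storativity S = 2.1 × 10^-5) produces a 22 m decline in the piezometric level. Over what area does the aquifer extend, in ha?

A ≈ 26000 ha

A = ΔV / (S × Δh) = 1.2 × 10^5 / (2.1 × 10^-5 × 22) = 2.597 × 10^8 m²
A = 2.597 × 10^8 m² = 25970 ha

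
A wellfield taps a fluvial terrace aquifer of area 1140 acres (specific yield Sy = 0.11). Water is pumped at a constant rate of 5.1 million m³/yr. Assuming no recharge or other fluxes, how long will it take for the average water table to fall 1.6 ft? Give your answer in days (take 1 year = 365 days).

t ≈ 17.7 days

A = 1140 acres = 4.613 × 10^6 m²
Δh = 1.6 ft = 0.4877 m
ΔV = Sy × A × Δh = 0.11 × 4.613 × 10^6 × 0.4877 = 2.475 × 10^5 m³
Q = 5.1 million m³/yr = 13970 m³/d
t = ΔV / Q = 2.475 × 10^5 m³ / 13970 m³/d = 17.71 d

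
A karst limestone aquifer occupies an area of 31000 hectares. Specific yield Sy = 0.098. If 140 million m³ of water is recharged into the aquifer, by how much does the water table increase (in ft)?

A = 31000 hectares = 3.1 × 10^8 m²
ΔV = 140 million m³ = 1.4 × 10^8 m³
Δh = ΔV / (Sy × A) = 1.4 × 10^8 m³ / (0.098 × 3.1 × 10^8 m²) = 4.608 m
Δh = 4.608 m = 15.12 ft

Δh ≈ 15.1 ft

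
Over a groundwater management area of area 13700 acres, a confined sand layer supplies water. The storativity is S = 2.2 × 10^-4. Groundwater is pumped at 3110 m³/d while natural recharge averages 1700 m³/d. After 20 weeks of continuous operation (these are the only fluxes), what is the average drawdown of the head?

A = 13700 acres = 5.544 × 10^7 m²
Net abstraction = 3110 − 1700 = 1410 m³/d
t = 20 weeks = 140 d
ΔV = Q × t = 1410 m³/d × 140 d = 1.974 × 10^5 m³
Δh = ΔV / (S × A) = 1.974 × 10^5 / (2.2 × 10^-4 × 5.544 × 10^7) = 16.18 m

Δh ≈ 16.2 m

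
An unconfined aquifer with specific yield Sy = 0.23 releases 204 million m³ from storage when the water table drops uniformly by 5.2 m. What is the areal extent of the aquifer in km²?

ΔV = 204 million m³ = 2.04 × 10^8 m³
A = ΔV / (Sy × Δh) = 2.04 × 10^8 / (0.23 × 5.2) = 1.706 × 10^8 m²
A = 1.706 × 10^8 m² = 170.6 km²

A ≈ 171 km²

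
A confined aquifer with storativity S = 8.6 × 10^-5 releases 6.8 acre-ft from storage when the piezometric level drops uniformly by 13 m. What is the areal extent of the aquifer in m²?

A ≈ 7.5 × 10^6 m²

ΔV = 6.8 acre-ft = 8388 m³
A = ΔV / (S × Δh) = 8388 / (8.6 × 10^-5 × 13) = 7.502 × 10^6 m²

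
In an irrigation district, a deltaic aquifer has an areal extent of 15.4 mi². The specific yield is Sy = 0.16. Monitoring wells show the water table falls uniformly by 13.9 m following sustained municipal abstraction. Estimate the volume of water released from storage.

A = 15.4 mi² = 3.989 × 10^7 m²
ΔV = Sy × A × Δh = 0.16 × 3.989 × 10^7 m² × 13.9 m = 8.871 × 10^7 m³

ΔV ≈ 8.87 × 10^7 m³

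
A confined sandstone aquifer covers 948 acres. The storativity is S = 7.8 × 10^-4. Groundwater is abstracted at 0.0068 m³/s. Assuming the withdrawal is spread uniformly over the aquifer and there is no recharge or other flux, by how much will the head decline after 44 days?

Δh ≈ 8.64 m

A = 948 acres = 3.836 × 10^6 m²
Q = 0.0068 m³/s = 587.5 m³/d
ΔV = Q × t = 587.5 m³/d × 44 d = 25850 m³
Δh = ΔV / (S × A) = 25850 / (7.8 × 10^-4 × 3.836 × 10^6) = 8.639 m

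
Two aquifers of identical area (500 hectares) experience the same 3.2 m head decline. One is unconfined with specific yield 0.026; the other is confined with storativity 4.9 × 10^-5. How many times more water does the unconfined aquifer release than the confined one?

A = 500 hectares = 5 × 10^6 m²
Unconfined: ΔV_u = Sy × A × Δh = 0.026 × 5 × 10^6 × 3.2 = 4.16 × 10^5 m³
Confined: ΔV_c = S × A × Δh = 4.9 × 10^-5 × 5 × 10^6 × 3.2 = 784 m³
Ratio = ΔV_u / ΔV_c = Sy / S = 0.026 / 4.9 × 10^-5 = 530.6

ΔV_u / ΔV_c ≈ 531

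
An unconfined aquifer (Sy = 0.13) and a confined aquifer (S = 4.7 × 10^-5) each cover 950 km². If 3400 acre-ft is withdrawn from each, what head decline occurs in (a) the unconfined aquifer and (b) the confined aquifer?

Δh_u ≈ 0.034 m; Δh_c ≈ 93.9 m

A = 950 km² = 9.5 × 10^8 m²
ΔV = 3400 acre-ft = 4.194 × 10^6 m³
Unconfined: Δh_u = ΔV/(Sy·A) = 4.194 × 10^6/(0.13 × 9.5 × 10^8) = 0.03396 m
Confined: Δh_c = ΔV/(S·A) = 4.194 × 10^6/(4.7 × 10^-5 × 9.5 × 10^8) = 93.93 m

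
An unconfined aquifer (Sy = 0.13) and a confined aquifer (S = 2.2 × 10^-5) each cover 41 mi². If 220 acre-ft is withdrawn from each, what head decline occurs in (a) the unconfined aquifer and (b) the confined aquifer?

A = 41 mi² = 1.062 × 10^8 m²
ΔV = 220 acre-ft = 2.714 × 10^5 m³
Unconfined: Δh_u = ΔV/(Sy·A) = 2.714 × 10^5/(0.13 × 1.062 × 10^8) = 0.01966 m
Confined: Δh_c = ΔV/(S·A) = 2.714 × 10^5/(2.2 × 10^-5 × 1.062 × 10^8) = 116.2 m

Δh_u ≈ 0.0197 m; Δh_c ≈ 116 m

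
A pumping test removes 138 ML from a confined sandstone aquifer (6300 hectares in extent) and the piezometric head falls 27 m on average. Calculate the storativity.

A = 6300 hectares = 6.3 × 10^7 m²
ΔV = 138 ML = 1.38 × 10^5 m³
S = ΔV / (A × Δh) = 1.38 × 10^5 m³ / (6.3 × 10^7 m² × 27 m) = 8.113 × 10^-5

S ≈ 8.1 × 10^-5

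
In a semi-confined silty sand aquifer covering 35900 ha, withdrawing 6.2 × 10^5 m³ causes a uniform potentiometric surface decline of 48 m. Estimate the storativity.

A = 35900 ha = 3.59 × 10^8 m²
S = ΔV / (A × Δh) = 6.2 × 10^5 m³ / (3.59 × 10^8 m² × 48 m) = 3.598 × 10^-5

S ≈ 3.6 × 10^-5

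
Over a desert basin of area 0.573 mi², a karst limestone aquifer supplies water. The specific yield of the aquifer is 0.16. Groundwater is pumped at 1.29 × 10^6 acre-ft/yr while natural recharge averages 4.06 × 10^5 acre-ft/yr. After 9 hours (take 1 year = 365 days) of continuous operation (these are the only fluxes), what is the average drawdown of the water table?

Δh ≈ 4.72 m

A = 0.573 mi² = 1.484 × 10^6 m²
Net abstraction = 1.29 × 10^6 − 4.06 × 10^5 = 8.84 × 10^5 acre-ft/yr
Q_net = 8.84 × 10^5 acre-ft/yr = 2.987 × 10^6 m³/d
t = 9 hours = 0.375 d
ΔV = Q × t = 2.987 × 10^6 m³/d × 0.375 d = 1.12 × 10^6 m³
Δh = ΔV / (Sy × A) = 1.12 × 10^6 / (0.16 × 1.484 × 10^6) = 4.718 m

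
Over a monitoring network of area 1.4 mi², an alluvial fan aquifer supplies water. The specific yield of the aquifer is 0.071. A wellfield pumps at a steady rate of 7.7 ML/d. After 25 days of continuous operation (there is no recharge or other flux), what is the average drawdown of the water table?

A = 1.4 mi² = 3.626 × 10^6 m²
Q = 7.7 ML/d = 7700 m³/d
ΔV = Q × t = 7700 m³/d × 25 d = 1.925 × 10^5 m³
Δh = ΔV / (Sy × A) = 1.925 × 10^5 / (0.071 × 3.626 × 10^6) = 0.7477 m

Δh ≈ 0.748 m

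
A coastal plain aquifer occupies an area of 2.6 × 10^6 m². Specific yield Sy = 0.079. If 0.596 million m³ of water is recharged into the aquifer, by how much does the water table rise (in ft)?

ΔV = 0.596 million m³ = 5.96 × 10^5 m³
Δh = ΔV / (Sy × A) = 5.96 × 10^5 m³ / (0.079 × 2.6 × 10^6 m²) = 2.902 m
Δh = 2.902 m = 9.52 ft

Δh ≈ 9.52 ft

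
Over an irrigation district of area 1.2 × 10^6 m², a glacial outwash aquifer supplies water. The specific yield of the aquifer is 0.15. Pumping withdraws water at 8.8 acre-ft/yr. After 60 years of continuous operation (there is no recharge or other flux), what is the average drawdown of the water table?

Δh ≈ 3.62 m

Q = 8.8 acre-ft/yr = 29.74 m³/d
t = 60 years = 21900 d
ΔV = Q × t = 29.74 m³/d × 21900 d = 6.513 × 10^5 m³
Δh = ΔV / (Sy × A) = 6.513 × 10^5 / (0.15 × 1.2 × 10^6) = 3.618 m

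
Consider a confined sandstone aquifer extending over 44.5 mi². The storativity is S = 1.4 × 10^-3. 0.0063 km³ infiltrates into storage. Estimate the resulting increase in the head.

A = 44.5 mi² = 1.153 × 10^8 m²
ΔV = 0.0063 km³ = 6.3 × 10^6 m³
Δh = ΔV / (S × A) = 6.3 × 10^6 m³ / (0.0014 × 1.153 × 10^8 m²) = 39.04 m

Δh ≈ 39 m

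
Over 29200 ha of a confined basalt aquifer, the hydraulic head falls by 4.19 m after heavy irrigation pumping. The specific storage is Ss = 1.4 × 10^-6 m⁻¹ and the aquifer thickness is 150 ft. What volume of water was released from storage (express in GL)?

ΔV ≈ 0.0783 GL

b = 150 ft = 45.72 m
S = Ss × b = 1.4 × 10^-6 m⁻¹ × 45.72 m = 6.401 × 10^-5
A = 29200 ha = 2.92 × 10^8 m²
ΔV = S × A × Δh = 6.401 × 10^-5 × 2.92 × 10^8 m² × 4.19 m = 78310 m³
ΔV = 78310 m³ = 0.07831 GL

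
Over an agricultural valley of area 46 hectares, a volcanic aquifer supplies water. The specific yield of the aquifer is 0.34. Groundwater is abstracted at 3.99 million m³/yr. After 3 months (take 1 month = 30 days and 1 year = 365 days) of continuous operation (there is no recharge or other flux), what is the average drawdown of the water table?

Δh ≈ 6.29 m

A = 46 hectares = 4.6 × 10^5 m²
Q = 3.99 million m³/yr = 10930 m³/d
t = 3 months = 90 d
ΔV = Q × t = 10930 m³/d × 90 d = 9.838 × 10^5 m³
Δh = ΔV / (Sy × A) = 9.838 × 10^5 / (0.34 × 4.6 × 10^5) = 6.291 m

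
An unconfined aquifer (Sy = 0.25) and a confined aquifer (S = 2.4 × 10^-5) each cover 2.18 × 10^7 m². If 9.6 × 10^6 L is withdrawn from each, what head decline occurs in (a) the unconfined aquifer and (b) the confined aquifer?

ΔV = 9.6 × 10^6 L = 9600 m³
Unconfined: Δh_u = ΔV/(Sy·A) = 9600/(0.25 × 2.18 × 10^7) = 0.001761 m
Confined: Δh_c = ΔV/(S·A) = 9600/(2.4 × 10^-5 × 2.18 × 10^7) = 18.35 m

Δh_u ≈ 0.00176 m; Δh_c ≈ 18.3 m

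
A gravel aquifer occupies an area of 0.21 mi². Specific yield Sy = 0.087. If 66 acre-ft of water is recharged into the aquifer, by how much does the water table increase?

Δh ≈ 1.72 m

A = 0.21 mi² = 5.439 × 10^5 m²
ΔV = 66 acre-ft = 81410 m³
Δh = ΔV / (Sy × A) = 81410 m³ / (0.087 × 5.439 × 10^5 m²) = 1.72 m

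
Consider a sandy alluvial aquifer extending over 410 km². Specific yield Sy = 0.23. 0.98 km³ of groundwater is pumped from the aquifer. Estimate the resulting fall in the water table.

A = 410 km² = 4.1 × 10^8 m²
ΔV = 0.98 km³ = 9.8 × 10^8 m³
Δh = ΔV / (Sy × A) = 9.8 × 10^8 m³ / (0.23 × 4.1 × 10^8 m²) = 10.39 m

Δh ≈ 10.4 m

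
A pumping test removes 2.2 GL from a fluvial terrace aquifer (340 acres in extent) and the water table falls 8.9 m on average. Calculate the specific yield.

Sy ≈ 0.18

A = 340 acres = 1.376 × 10^6 m²
ΔV = 2.2 GL = 2.2 × 10^6 m³
Sy = ΔV / (A × Δh) = 2.2 × 10^6 m³ / (1.376 × 10^6 m² × 8.9 m) = 0.1797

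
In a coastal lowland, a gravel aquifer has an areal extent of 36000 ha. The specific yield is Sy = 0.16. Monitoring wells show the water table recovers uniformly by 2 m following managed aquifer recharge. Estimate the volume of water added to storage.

A = 36000 ha = 3.6 × 10^8 m²
ΔV = Sy × A × Δh = 0.16 × 3.6 × 10^8 m² × 2 m = 1.152 × 10^8 m³

ΔV ≈ 1.15 × 10^8 m³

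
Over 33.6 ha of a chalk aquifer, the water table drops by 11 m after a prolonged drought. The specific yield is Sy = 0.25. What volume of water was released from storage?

ΔV ≈ 9.24 × 10^5 m³

A = 33.6 ha = 3.36 × 10^5 m²
ΔV = Sy × A × Δh = 0.25 × 3.36 × 10^5 m² × 11 m = 9.24 × 10^5 m³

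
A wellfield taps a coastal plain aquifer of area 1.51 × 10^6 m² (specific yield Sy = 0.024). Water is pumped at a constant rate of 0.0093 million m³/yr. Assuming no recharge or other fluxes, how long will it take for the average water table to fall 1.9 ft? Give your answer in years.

Δh = 1.9 ft = 0.5791 m
ΔV = Sy × A × Δh = 0.024 × 1.51 × 10^6 × 0.5791 = 20990 m³
Q = 0.0093 million m³/yr = 25.48 m³/d
t = ΔV / Q = 20990 m³ / 25.48 m³/d = 823.7 d
t = 823.7 d ≈ 2.257 years

t ≈ 2.26 years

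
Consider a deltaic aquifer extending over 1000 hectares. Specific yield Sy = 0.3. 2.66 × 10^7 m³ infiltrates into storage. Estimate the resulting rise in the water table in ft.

Δh ≈ 29.1 ft

A = 1000 hectares = 1 × 10^7 m²
Δh = ΔV / (Sy × A) = 2.66 × 10^7 m³ / (0.3 × 1 × 10^7 m²) = 8.867 m
Δh = 8.867 m = 29.09 ft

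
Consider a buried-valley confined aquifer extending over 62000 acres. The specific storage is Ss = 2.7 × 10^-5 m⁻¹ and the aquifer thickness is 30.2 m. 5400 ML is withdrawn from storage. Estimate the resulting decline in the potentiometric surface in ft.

S = Ss × b = 2.7 × 10^-5 m⁻¹ × 30.2 m = 8.154 × 10^-4
A = 62000 acres = 2.509 × 10^8 m²
ΔV = 5400 ML = 5.4 × 10^6 m³
Δh = ΔV / (S × A) = 5.4 × 10^6 m³ / (8.154 × 10^-4 × 2.509 × 10^8 m²) = 26.39 m
Δh = 26.39 m = 86.6 ft

Δh ≈ 86.6 ft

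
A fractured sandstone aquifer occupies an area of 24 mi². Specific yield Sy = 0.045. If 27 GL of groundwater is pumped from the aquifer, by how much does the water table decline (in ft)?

A = 24 mi² = 6.216 × 10^7 m²
ΔV = 27 GL = 2.7 × 10^7 m³
Δh = ΔV / (Sy × A) = 2.7 × 10^7 m³ / (0.045 × 6.216 × 10^7 m²) = 9.653 m
Δh = 9.653 m = 31.67 ft

Δh ≈ 31.7 ft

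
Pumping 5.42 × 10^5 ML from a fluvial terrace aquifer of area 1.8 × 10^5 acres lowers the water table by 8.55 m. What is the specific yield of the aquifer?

A = 1.8 × 10^5 acres = 7.284 × 10^8 m²
ΔV = 5.42 × 10^5 ML = 5.42 × 10^8 m³
Sy = ΔV / (A × Δh) = 5.42 × 10^8 m³ / (7.284 × 10^8 m² × 8.55 m) = 0.08702

Sy ≈ 0.087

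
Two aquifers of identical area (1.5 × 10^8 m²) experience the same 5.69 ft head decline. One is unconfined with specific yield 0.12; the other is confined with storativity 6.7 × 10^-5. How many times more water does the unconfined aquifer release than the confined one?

Δh = 5.69 ft = 1.734 m
Unconfined: ΔV_u = Sy × A × Δh = 0.12 × 1.5 × 10^8 × 1.734 = 3.122 × 10^7 m³
Confined: ΔV_c = S × A × Δh = 6.7 × 10^-5 × 1.5 × 10^8 × 1.734 = 17430 m³
Ratio = ΔV_u / ΔV_c = Sy / S = 0.12 / 6.7 × 10^-5 = 1791

ΔV_u / ΔV_c ≈ 1790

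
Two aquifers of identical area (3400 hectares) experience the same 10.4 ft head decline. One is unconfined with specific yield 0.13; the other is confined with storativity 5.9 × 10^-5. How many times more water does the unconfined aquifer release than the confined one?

ΔV_u / ΔV_c ≈ 2200

A = 3400 hectares = 3.4 × 10^7 m²
Δh = 10.4 ft = 3.17 m
Unconfined: ΔV_u = Sy × A × Δh = 0.13 × 3.4 × 10^7 × 3.17 = 1.401 × 10^7 m³
Confined: ΔV_c = S × A × Δh = 5.9 × 10^-5 × 3.4 × 10^7 × 3.17 = 6359 m³
Ratio = ΔV_u / ΔV_c = Sy / S = 0.13 / 5.9 × 10^-5 = 2203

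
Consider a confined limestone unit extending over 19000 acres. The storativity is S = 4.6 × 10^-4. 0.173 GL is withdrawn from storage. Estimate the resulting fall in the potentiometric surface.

Δh ≈ 4.89 m

A = 19000 acres = 7.689 × 10^7 m²
ΔV = 0.173 GL = 1.73 × 10^5 m³
Δh = ΔV / (S × A) = 1.73 × 10^5 m³ / (4.6 × 10^-4 × 7.689 × 10^7 m²) = 4.891 m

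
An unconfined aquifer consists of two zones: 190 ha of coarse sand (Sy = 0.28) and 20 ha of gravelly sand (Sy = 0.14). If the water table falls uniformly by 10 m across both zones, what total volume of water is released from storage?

ΔV ≈ 5.6 × 10^6 m³

A₁ = 190 ha = 1.9 × 10^6 m²; A₂ = 20 ha = 2 × 10^5 m²
ΔV₁ = 0.28 × 1.9 × 10^6 × 10 = 5.32 × 10^6 m³
ΔV₂ = 0.14 × 2 × 10^5 × 10 = 2.8 × 10^5 m³
ΔV = ΔV₁ + ΔV₂ = 5.6 × 10^6 m³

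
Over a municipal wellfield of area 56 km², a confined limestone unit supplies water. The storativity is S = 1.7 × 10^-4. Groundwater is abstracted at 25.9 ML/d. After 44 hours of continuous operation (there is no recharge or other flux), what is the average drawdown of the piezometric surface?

A = 56 km² = 5.6 × 10^7 m²
Q = 25.9 ML/d = 25900 m³/d
t = 44 hours = 1.833 d
ΔV = Q × t = 25900 m³/d × 1.833 d = 47480 m³
Δh = ΔV / (S × A) = 47480 / (1.7 × 10^-4 × 5.6 × 10^7) = 4.988 m

Δh ≈ 4.99 m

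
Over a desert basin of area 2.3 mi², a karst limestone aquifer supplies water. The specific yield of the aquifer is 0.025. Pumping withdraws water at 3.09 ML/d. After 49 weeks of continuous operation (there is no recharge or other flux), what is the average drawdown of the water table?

Δh ≈ 7.12 m

A = 2.3 mi² = 5.957 × 10^6 m²
Q = 3.09 ML/d = 3090 m³/d
t = 49 weeks = 343 d
ΔV = Q × t = 3090 m³/d × 343 d = 1.06 × 10^6 m³
Δh = ΔV / (Sy × A) = 1.06 × 10^6 / (0.025 × 5.957 × 10^6) = 7.117 m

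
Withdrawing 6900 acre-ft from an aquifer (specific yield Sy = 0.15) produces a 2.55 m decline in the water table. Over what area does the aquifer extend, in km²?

A ≈ 22.3 km²

ΔV = 6900 acre-ft = 8.511 × 10^6 m³
A = ΔV / (Sy × Δh) = 8.511 × 10^6 / (0.15 × 2.55) = 2.225 × 10^7 m²
A = 2.225 × 10^7 m² = 22.25 km²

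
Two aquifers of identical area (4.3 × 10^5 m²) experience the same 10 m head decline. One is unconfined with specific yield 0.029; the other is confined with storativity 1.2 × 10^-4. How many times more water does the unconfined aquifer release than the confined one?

Unconfined: ΔV_u = Sy × A × Δh = 0.029 × 4.3 × 10^5 × 10 = 1.247 × 10^5 m³
Confined: ΔV_c = S × A × Δh = 1.2 × 10^-4 × 4.3 × 10^5 × 10 = 516 m³
Ratio = ΔV_u / ΔV_c = Sy / S = 0.029 / 1.2 × 10^-4 = 241.7

ΔV_u / ΔV_c ≈ 242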